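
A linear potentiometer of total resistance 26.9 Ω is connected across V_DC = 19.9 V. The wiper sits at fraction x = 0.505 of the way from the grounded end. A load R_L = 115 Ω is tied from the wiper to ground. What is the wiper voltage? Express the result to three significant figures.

V_out ≈ 9.49 V

Lower segment x·R_p = 13.58 Ω; upper segment (1−x)·R_p = 13.32 Ω.
R_L loads the lower segment: effective lower R = 12.15 Ω.
Loaded-divider output: V_out = 19.9 × 0.4771 = 9.494 V.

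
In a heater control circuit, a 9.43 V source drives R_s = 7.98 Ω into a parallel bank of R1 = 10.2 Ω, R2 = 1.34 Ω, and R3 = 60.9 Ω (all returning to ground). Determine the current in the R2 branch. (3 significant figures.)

I ≈ 0.894 A

Combine the parallel branches: R_p = (1/10.2 + 1/1.34 + 1/60.9)⁻¹ = 1.162 Ω.
V_A = 9.43 × 1.162/9.142 = 1.198 V.
Branch current I = V_A/R2 = 1.198/1.34 = 0.8944 A.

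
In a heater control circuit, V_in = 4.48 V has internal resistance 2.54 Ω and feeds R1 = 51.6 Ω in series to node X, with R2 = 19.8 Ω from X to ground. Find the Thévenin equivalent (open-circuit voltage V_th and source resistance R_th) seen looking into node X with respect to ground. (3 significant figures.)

R1' = 2.54 + 51.6 = 54.14 Ω (source resistance + R1).
Open-circuit (no load on X): V_th = V_in · R2/(R1' + R2) = 4.48 × 19.8/(54.14 + 19.8) = 1.200 V.
Zeroing V_in shorts the top of R1' to ground, so R_th = R1' ‖ R2 = 14.50 Ω.

V_th ≈ 1.20 V, R_th ≈ 14.5 Ω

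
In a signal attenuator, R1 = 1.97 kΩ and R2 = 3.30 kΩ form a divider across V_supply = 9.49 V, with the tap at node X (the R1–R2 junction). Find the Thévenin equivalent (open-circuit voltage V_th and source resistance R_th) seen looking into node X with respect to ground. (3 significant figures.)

Open-circuit (no load on X): V_th = V_supply · R2/(R1 + R2) = 9.49 × 3.30/(1.970 + 3.30) = 5.943 V.
Zeroing V_supply shorts the top of R1 to ground, so R_th = R1 ‖ R2 = 1.234 kΩ.

V_th ≈ 5.94 V, R_th ≈ 1.23 kΩ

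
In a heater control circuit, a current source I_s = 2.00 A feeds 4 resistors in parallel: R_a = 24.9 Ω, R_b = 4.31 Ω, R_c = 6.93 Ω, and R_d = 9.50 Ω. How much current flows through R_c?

I ≈ 0.553 A

Total conductance ΣG = 1/24.9 + 1/4.31 + 1/6.93 + 1/9.50 = 0.5217 (units of 1/Ω).
Current divider: I(R_c) = I_s · G_k/ΣG = 2.00 × (0.1443/0.5217) = 2.00 × 0.2766 = 0.5531 A.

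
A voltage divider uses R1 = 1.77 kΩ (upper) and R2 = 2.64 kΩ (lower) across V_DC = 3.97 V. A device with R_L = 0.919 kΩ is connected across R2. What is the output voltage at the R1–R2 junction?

R2 ‖ R_L = (2.64 × 0.919)/(2.64 + 0.919) = 0.6817 kΩ.
Voltage divider with the loaded lower leg: V_out = 3.97 × 0.6817/(1.77 + 0.6817) = 3.97 × 0.2781 = 1.104 V.
(Unloaded it would be 2.38 V; the load pulls it down.)

V_out ≈ 1.10 V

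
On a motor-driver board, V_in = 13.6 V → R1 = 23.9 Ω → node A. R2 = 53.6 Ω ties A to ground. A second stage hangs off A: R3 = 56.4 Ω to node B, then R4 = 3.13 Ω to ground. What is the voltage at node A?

Looking into the second stage from A: R3 + R4 = 59.53 Ω appears in parallel with R2.
R2 ‖ (R3+R4) = 28.20 Ω.
V_A = 13.6 × 28.20/(23.9 + 28.20) = 7.362 V.

V_A ≈ 7.36 V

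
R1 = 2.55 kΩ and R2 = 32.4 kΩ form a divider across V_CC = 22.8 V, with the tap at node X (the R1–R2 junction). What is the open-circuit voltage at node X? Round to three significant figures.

V_th is the unloaded tap voltage: V_CC · R2/(R1+R2) = 22.8 × 0.9270 = 21.14 V.

V_th ≈ 21.1 V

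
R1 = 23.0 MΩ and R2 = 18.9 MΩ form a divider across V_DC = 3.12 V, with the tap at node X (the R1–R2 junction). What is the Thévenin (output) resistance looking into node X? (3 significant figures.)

R_th ≈ 10.4 MΩ

Zeroing V_DC shorts the top of R1 to ground, so R_th = R1 ‖ R2 = 10.37 MΩ.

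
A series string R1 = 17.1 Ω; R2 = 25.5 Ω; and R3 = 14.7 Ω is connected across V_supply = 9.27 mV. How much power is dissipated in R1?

The common current is I = 9.27/57.30 = 0.1618 mA.
V(R1) = I·R = 2.766 mV; P = V·I = 2.766 × 0.1618 = 0.4476 µW.

P ≈ 0.448 µW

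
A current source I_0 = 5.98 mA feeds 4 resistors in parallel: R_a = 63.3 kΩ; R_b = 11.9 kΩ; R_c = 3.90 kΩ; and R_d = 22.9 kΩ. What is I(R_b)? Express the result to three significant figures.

I ≈ 1.26 mA

Total conductance ΣG = 1/63.3 + 1/11.9 + 1/3.90 + 1/22.9 = 0.3999 (units of 1/kΩ).
Current divider: I(R_b) = I_0 · G_k/ΣG = 5.98 × (0.08403/0.3999) = 5.98 × 0.2101 = 1.257 mA.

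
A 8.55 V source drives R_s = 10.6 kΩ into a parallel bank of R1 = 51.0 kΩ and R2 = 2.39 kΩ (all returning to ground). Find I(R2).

Parallel bank: R_p = 1/(1/51.0 + 1/2.39) = 2.283 kΩ.
V_A by voltage divider: V_A = 8.55 × 2.283/(10.6 + 2.283) = 1.515 V.
Branch current I = V_A/R2 = 1.515/2.39 = 0.6340 mA.
(Equivalently: I_total = 0.6637 mA, then current-divider fraction G_k/ΣG = 0.9552.)

I ≈ 0.634 mA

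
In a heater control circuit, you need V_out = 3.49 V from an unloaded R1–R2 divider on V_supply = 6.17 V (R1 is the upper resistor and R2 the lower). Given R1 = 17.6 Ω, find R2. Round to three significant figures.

V_out/V_supply = R2/(R1+R2) = 0.5656.
So R2 = R1 · V_out/(V_supply − V_out) = 17.6 × 3.49/(6.17 − 3.49) = 17.6 × 1.302 = 22.92 Ω.

R2 ≈ 22.9 Ω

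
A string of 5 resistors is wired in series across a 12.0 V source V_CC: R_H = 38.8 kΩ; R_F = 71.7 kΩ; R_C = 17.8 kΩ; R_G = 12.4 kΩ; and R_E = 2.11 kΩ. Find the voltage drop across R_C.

V ≈ 1.50 V

ΣR = 38.8 + 71.7 + 17.8 + 12.4 + 2.11 = 142.8 kΩ.
Voltage divider: V = V_CC · (17.80 / 142.8) = 12.0 × 0.1246 = 1.496 V.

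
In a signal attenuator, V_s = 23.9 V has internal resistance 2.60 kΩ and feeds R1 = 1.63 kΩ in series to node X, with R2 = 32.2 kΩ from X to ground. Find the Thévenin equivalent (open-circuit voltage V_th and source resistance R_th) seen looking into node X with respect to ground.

R1' = 2.60 + 1.63 = 4.230 kΩ (source resistance + R1).
V_th is the unloaded tap voltage: V_s · R2/(R1'+R2) = 23.9 × 0.8839 = 21.12 V.
With V_s suppressed (replaced by a short), R_th = R1' ‖ R2 = (4.230 × 32.2)/(4.230 + 32.2) = 3.739 kΩ.

V_th ≈ 21.1 V, R_th ≈ 3.74 kΩ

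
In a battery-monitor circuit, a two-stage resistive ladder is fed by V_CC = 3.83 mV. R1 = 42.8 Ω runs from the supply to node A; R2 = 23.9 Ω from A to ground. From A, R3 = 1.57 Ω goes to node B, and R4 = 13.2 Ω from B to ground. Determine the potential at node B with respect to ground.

V_B ≈ 0.602 mV

Looking into the second stage from A: R3 + R4 = 14.77 Ω appears in parallel with R2.
Effective lower resistance at A: R2 ‖ 14.77 = 9.129 Ω.
V_A = 3.83 × 9.129/(42.8 + 9.129) = 0.6733 mV.
Then the unloaded second divider: V_B = V_A × R4/(R3+R4) = 0.6733 × 0.8937 = 0.6017 mV.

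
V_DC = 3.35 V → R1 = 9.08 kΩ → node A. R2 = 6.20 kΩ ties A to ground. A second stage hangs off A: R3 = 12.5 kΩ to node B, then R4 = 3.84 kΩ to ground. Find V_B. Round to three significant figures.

Node A sees R2 in parallel with the series input of stage 2, R3 + R4 = 16.34 kΩ.
Effective lower resistance at A: R2 ‖ 16.34 = 4.495 kΩ.
So V_A = 3.35 × 0.3311 = 1.109 V.
V_B = V_A × 0.2350 = 0.2607 V.

V_B ≈ 0.261 V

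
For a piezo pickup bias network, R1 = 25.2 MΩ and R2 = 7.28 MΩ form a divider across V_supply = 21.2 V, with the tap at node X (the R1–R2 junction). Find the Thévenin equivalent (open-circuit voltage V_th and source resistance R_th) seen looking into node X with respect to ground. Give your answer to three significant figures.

V_th ≈ 4.75 V, R_th ≈ 5.65 MΩ

Open-circuit (no load on X): V_th = V_supply · R2/(R1 + R2) = 21.2 × 7.28/(25.20 + 7.28) = 4.752 V.
Zeroing V_supply shorts the top of R1 to ground, so R_th = R1 ‖ R2 = 5.648 MΩ.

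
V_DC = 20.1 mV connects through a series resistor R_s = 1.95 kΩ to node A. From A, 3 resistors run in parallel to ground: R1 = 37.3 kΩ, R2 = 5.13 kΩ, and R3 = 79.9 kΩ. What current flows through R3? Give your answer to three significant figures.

Combine the parallel branches: R_p = (1/37.3 + 1/5.13 + 1/79.9)⁻¹ = 4.269 kΩ.
Node voltage V_A = V_DC · R_p/(R_s + R_p) = 20.1 × 0.6864 = 13.80 mV.
I(R3) = V_A / R3 = 13.80/79.9 = 0.1727 µA.
(Check via current divider: I_total = 3.232 µA; share G_k/ΣG = 0.05343 → same result.)

I ≈ 0.173 µA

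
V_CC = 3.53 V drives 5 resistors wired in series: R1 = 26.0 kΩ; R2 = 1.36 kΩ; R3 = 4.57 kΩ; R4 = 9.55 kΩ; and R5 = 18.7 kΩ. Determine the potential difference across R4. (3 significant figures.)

V ≈ 0.560 V

Total series resistance ΣR = 26.0 + 1.36 + 4.57 + 9.55 + 18.7 = 60.18 kΩ.
Voltage divider: V = V_CC · (9.550 / 60.18) = 3.53 × 0.1587 = 0.5602 V.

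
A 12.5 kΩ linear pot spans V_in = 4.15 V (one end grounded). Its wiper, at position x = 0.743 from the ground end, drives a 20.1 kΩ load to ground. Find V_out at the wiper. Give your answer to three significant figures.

V_out ≈ 2.76 V

The pot divides into 3.212 kΩ above the wiper and 9.287 kΩ below.
R_L loads the lower segment: effective lower R = 6.352 kΩ.
Then V_out = V_in · 6.352/(3.212 + 6.352) = 2.756 V.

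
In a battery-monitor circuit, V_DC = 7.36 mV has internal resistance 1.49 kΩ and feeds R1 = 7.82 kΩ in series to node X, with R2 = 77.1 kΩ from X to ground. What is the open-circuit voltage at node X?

R1' = 1.49 + 7.82 = 9.310 kΩ (source resistance + R1).
V_th is the unloaded tap voltage: V_DC · R2/(R1'+R2) = 7.36 × 0.8923 = 6.567 mV.

V_th ≈ 6.57 mV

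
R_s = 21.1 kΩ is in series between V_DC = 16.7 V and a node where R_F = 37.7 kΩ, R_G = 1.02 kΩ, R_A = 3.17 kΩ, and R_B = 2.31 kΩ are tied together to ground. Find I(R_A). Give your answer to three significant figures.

I ≈ 0.139 mA

Combine the parallel branches: R_p = (1/37.7 + 1/1.02 + 1/3.17 + 1/2.31)⁻¹ = 0.5697 kΩ.
V_A = 16.7 × 0.5697/21.67 = 0.4391 V.
I(R_A) = V_A / R_A = 0.4391/3.17 = 0.1385 mA.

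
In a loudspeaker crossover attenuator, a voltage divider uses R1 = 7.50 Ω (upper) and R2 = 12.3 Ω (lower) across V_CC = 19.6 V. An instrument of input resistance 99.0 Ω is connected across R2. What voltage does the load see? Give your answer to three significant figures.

The load sits in parallel with R2, giving an effective lower resistance R2' = R2·R_L/(R2+R_L) = 10.94 Ω.
Voltage divider with the loaded lower leg: V_out = 19.6 × 10.94/(7.50 + 10.94) = 19.6 × 0.5933 = 11.63 V.
(Unloaded it would be 12.2 V; the load pulls it down.)

V_out ≈ 11.6 V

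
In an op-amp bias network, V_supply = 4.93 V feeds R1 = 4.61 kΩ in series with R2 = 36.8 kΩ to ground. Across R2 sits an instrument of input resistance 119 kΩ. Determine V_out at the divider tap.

First combine the lower leg with the load: R2 ‖ R_L = 28.11 kΩ.
Then V_out = V_supply · R2'/(R1 + R2') = 4.93 × 28.11/32.72 = 4.235 V.

V_out ≈ 4.24 V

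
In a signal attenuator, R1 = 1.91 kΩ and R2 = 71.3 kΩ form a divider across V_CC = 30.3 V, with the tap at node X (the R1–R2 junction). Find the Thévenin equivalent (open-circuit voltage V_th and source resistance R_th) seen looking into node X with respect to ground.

V_th ≈ 29.5 V, R_th ≈ 1.86 kΩ

With X open, the divider is unloaded: V_th = 30.3 × 71.3/73.21 = 29.51 V.
Zeroing V_CC shorts the top of R1 to ground, so R_th = R1 ‖ R2 = 1.860 kΩ.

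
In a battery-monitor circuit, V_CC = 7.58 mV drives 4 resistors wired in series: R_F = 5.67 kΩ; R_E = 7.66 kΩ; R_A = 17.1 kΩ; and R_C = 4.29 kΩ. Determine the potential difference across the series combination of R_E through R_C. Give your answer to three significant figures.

V ≈ 6.34 mV

ΣR = 5.67 + 7.66 + 17.1 + 4.29 = 34.72 kΩ.
R_{R_E..R_C} = 7.66 + 17.1 + 4.29 = 29.05 kΩ.
By the voltage-divider rule, V = 7.58 × 29.05/34.72 = 6.342 mV.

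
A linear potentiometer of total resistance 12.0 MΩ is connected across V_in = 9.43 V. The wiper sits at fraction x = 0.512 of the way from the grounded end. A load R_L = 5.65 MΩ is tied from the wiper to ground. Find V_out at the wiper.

Split the track: R_lower = x·R_p = 6.144 MΩ, R_upper = (1−x)·R_p = 5.856 MΩ.
Lower segment in parallel with the load: 6.144 ‖ 5.65 = 2.943 MΩ.
Then V_out = V_in · 2.943/(5.856 + 2.943) = 3.154 V.

V_out ≈ 3.15 V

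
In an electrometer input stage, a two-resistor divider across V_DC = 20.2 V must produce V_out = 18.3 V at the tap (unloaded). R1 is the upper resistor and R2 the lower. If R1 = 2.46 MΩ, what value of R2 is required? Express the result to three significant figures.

R2 ≈ 23.7 MΩ

Required fraction k = V_out/V_DC = 0.9059.
So R2 = R1 · V_out/(V_DC − V_out) = 2.46 × 18.3/(20.2 − 18.3) = 2.46 × 9.632 = 23.69 MΩ.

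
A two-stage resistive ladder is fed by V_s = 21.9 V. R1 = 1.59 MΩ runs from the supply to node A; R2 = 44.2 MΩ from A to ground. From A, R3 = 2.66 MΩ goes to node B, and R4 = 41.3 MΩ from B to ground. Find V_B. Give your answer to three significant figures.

Looking into the second stage from A: R3 + R4 = 43.96 MΩ appears in parallel with R2.
R2 ‖ (R3+R4) = 22.04 MΩ.
First divider: V_A = V_s · 22.04/(1.59 + 22.04) = 20.43 V.
Stage 2 is unloaded, so V_B = V_A · R4/(R3+R4) = 20.43 × 41.3/43.96 = 19.19 V.

V_B ≈ 19.2 V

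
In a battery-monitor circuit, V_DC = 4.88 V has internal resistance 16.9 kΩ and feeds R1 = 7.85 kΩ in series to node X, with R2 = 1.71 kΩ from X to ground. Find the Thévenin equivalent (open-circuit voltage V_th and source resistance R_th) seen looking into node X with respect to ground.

V_th ≈ 0.315 V, R_th ≈ 1.60 kΩ

R1' = 16.9 + 7.85 = 24.75 kΩ (source resistance + R1).
V_th is the unloaded tap voltage: V_DC · R2/(R1'+R2) = 4.88 × 0.06463 = 0.3154 V.
Looking into X with the source shorted: R_th = R1'·R2/(R1'+R2) = 24.75 × 1.71/26.46 = 1.599 kΩ.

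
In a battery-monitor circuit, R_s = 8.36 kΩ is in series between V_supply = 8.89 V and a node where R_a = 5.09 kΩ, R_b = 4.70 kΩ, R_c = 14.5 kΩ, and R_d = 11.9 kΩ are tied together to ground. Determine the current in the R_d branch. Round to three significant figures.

I ≈ 0.131 mA

Parallel bank: R_p = 1/(1/5.09 + 1/4.70 + 1/14.5 + 1/11.9) = 1.779 kΩ.
V_A by voltage divider: V_A = 8.89 × 1.779/(8.36 + 1.779) = 1.560 V.
Branch current I = V_A/R_d = 1.560/11.9 = 0.1311 mA.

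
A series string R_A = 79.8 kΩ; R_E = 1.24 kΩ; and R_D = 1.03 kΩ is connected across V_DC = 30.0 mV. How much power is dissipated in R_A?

The common current is I = 30.0/82.07 = 0.3655 µA.
P(R_A) = I²·R_A = (0.3655)² × 79.8 = 10.66 nW.

P ≈ 10.7 nW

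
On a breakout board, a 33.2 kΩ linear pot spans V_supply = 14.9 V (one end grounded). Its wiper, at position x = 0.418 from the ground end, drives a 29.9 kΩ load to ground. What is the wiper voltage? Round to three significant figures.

The pot divides into 19.32 kΩ above the wiper and 13.88 kΩ below.
R_L loads the lower segment: effective lower R = 9.478 kΩ.
Loaded-divider output: V_out = 14.9 × 0.3291 = 4.904 V.

V_out ≈ 4.90 V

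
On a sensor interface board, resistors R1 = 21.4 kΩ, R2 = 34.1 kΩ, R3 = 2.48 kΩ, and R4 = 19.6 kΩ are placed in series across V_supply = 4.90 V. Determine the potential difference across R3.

V ≈ 0.157 V

Total series resistance ΣR = 21.4 + 34.1 + 2.48 + 19.6 = 77.58 kΩ.
Voltage divider: V = V_supply · (2.480 / 77.58) = 4.90 × 0.03197 = 0.1566 V.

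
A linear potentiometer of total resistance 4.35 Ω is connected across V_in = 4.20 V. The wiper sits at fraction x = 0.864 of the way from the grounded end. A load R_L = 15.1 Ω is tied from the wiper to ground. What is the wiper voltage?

V_out ≈ 3.51 V

Lower segment x·R_p = 3.758 Ω; upper segment (1−x)·R_p = 0.5916 Ω.
(x·R_p) ‖ R_L = 3.009 Ω.
Then V_out = V_in · 3.009/(0.5916 + 3.009) = 3.510 V.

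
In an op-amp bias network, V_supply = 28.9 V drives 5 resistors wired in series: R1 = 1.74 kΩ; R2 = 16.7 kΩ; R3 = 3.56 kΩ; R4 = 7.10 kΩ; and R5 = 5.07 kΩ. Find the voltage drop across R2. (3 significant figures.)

V ≈ 14.1 V

ΣR = 1.74 + 16.7 + 3.56 + 7.10 + 5.07 = 34.17 kΩ.
By the voltage-divider rule, V = 28.9 × 16.70/34.17 = 14.12 V.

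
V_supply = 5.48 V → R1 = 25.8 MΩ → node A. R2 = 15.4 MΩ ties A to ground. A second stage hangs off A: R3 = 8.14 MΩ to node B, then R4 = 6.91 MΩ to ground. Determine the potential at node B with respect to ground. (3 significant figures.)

V_B ≈ 0.573 V

Looking into the second stage from A: R3 + R4 = 15.05 MΩ appears in parallel with R2.
Effective lower resistance at A: R2 ‖ 15.05 = 7.611 MΩ.
V_A = 5.48 × 7.611/(25.8 + 7.611) = 1.248 V.
Then the unloaded second divider: V_B = V_A × R4/(R3+R4) = 1.248 × 0.4591 = 0.5732 V.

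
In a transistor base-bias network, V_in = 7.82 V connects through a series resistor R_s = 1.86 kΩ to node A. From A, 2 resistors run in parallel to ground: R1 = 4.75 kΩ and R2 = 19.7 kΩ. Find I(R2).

Combine the parallel branches: R_p = (1/4.75 + 1/19.7)⁻¹ = 3.827 kΩ.
V_A = 7.82 × 3.827/5.687 = 5.262 V.
Branch current I = V_A/R2 = 5.262/19.7 = 0.2671 mA.

I ≈ 0.267 mA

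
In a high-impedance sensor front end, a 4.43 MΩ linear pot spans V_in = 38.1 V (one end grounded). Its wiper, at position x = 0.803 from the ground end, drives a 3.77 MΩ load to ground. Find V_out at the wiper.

V_out ≈ 25.8 V

The pot divides into 0.8727 MΩ above the wiper and 3.557 MΩ below.
(x·R_p) ‖ R_L = 1.830 MΩ.
Loaded-divider output: V_out = 38.1 × 0.6771 = 25.80 V.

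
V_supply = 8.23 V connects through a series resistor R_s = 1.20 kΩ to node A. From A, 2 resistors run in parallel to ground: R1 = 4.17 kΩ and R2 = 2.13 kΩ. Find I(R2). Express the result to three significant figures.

Combine the parallel branches: R_p = (1/4.17 + 1/2.13)⁻¹ = 1.410 kΩ.
V_A by voltage divider: V_A = 8.23 × 1.410/(1.20 + 1.410) = 4.446 V.
Branch current I = V_A/R2 = 4.446/2.13 = 2.087 mA.

I ≈ 2.09 mA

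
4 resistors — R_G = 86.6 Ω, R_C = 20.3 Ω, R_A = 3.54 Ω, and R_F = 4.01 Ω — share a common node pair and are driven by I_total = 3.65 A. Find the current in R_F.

Total conductance ΣG = 1/86.6 + 1/20.3 + 1/3.54 + 1/4.01 = 0.5927 (units of 1/Ω).
Current divider: I(R_F) = I_total · G_k/ΣG = 3.65 × (0.2494/0.5927) = 3.65 × 0.4208 = 1.536 A.

I ≈ 1.54 A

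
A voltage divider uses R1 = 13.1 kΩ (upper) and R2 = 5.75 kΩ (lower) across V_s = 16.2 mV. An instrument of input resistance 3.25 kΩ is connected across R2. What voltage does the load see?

R2 ‖ R_L = (5.75 × 3.25)/(5.75 + 3.25) = 2.076 kΩ.
Now apply the divider: V_out = 16.2 × 0.1368 = 2.216 mV.

V_out ≈ 2.22 mV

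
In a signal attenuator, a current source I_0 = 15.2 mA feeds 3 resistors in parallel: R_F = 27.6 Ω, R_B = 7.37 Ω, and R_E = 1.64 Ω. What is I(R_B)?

Conductances: ΣG = 1/27.6 + 1/7.37 + 1/1.64 = 0.7817 (1/Ω).
Current divider: I(R_B) = I_0 · G_k/ΣG = 15.2 × (0.1357/0.7817) = 15.2 × 0.1736 = 2.638 mA.

I ≈ 2.64 mA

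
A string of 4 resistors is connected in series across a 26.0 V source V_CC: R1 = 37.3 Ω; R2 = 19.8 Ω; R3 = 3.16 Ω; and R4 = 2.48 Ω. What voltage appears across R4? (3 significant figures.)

V ≈ 1.03 V

Total series resistance ΣR = 37.3 + 19.8 + 3.16 + 2.48 = 62.74 Ω.
V = V_CC · R/ΣR = 26.0 × 0.03953 = 1.028 V.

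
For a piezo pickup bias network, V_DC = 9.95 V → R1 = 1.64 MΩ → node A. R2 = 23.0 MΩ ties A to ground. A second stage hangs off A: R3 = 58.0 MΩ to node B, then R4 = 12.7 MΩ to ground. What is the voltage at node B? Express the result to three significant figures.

V_B ≈ 1.63 V

The second stage (R3 + R4 = 70.70 MΩ) loads node A in parallel with R2.
R2 ‖ (R3+R4) = 17.35 MΩ.
V_A = 9.95 × 17.35/(1.64 + 17.35) = 9.091 V.
Stage 2 is unloaded, so V_B = V_A · R4/(R3+R4) = 9.091 × 12.7/70.70 = 1.633 V.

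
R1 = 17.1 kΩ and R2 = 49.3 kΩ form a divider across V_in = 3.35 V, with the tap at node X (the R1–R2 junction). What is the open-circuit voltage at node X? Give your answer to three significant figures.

V_th ≈ 2.49 V

Open-circuit (no load on X): V_th = V_in · R2/(R1 + R2) = 3.35 × 49.3/(17.10 + 49.3) = 2.487 V.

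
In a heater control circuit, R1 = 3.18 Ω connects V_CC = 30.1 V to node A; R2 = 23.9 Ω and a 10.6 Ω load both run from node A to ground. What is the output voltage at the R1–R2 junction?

V_out ≈ 21.0 V

The load sits in parallel with R2, giving an effective lower resistance R2' = R2·R_L/(R2+R_L) = 7.343 Ω.
Voltage divider with the loaded lower leg: V_out = 30.1 × 7.343/(3.18 + 7.343) = 30.1 × 0.6978 = 21.00 V.
(Unloaded it would be 26.6 V; the load pulls it down.)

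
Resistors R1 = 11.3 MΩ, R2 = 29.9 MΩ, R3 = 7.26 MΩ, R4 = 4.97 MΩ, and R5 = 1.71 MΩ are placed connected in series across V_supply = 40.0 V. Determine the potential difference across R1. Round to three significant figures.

ΣR = 11.3 + 29.9 + 7.26 + 4.97 + 1.71 = 55.14 MΩ.
Voltage divider: V = V_supply · (11.30 / 55.14) = 40.0 × 0.2049 = 8.197 V.

V ≈ 8.20 V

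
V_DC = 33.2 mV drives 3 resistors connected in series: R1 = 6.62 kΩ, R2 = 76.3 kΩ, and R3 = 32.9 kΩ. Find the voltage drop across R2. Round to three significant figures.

V ≈ 21.9 mV

Total series resistance ΣR = 6.62 + 76.3 + 32.9 = 115.8 kΩ.
By the voltage-divider rule, V = 33.2 × 76.30/115.8 = 21.87 mV.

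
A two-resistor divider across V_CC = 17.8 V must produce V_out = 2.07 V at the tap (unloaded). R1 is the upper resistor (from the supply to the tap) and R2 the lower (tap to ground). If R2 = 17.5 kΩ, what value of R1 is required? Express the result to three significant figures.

Required fraction k = V_out/V_CC = 0.1163.
So R1 = R2 · (V_CC/V_out − 1) = 17.5 × (17.8/2.07 − 1) = 17.5 × 7.599 = 133.0 kΩ.

R1 ≈ 133 kΩ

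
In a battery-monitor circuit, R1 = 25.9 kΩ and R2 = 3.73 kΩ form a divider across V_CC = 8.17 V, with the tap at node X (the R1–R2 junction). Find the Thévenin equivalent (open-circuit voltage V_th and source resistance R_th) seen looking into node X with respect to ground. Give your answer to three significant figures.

V_th ≈ 1.03 V, R_th ≈ 3.26 kΩ

Open-circuit (no load on X): V_th = V_CC · R2/(R1 + R2) = 8.17 × 3.73/(25.90 + 3.73) = 1.028 V.
Looking into X with the source shorted: R_th = R1·R2/(R1+R2) = 25.90 × 3.73/29.63 = 3.260 kΩ.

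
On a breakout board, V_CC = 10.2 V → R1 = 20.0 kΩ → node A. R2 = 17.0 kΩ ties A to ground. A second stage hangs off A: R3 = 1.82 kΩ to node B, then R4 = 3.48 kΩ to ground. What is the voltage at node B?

Node A sees R2 in parallel with the series input of stage 2, R3 + R4 = 5.300 kΩ.
Effective lower resistance at A: R2 ‖ 5.300 = 4.040 kΩ.
V_A = 10.2 × 4.040/(20.0 + 4.040) = 1.714 V.
Stage 2 is unloaded, so V_B = V_A · R4/(R3+R4) = 1.714 × 3.48/5.300 = 1.126 V.

V_B ≈ 1.13 V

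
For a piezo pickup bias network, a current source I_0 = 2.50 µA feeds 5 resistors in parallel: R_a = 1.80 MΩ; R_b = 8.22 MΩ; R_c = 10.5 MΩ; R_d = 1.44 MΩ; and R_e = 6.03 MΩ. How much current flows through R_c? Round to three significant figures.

I ≈ 0.146 µA

Total conductance ΣG = 1/1.80 + 1/8.22 + 1/10.5 + 1/1.44 + 1/6.03 = 1.633 (units of 1/MΩ).
By the current-divider rule, I = I_0 · G_k/ΣG = 2.50 × 0.05833 = 0.1458 µA.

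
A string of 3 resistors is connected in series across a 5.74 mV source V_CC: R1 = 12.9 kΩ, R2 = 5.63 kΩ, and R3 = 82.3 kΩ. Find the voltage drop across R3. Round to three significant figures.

Total series resistance ΣR = 12.9 + 5.63 + 82.3 = 100.8 kΩ.
By the voltage-divider rule, V = 5.74 × 82.30/100.8 = 4.685 mV.

V ≈ 4.69 mV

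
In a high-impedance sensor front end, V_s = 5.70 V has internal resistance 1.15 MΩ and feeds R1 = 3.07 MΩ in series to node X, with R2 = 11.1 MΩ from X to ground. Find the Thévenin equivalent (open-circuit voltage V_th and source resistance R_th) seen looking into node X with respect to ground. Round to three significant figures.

V_th ≈ 4.13 V, R_th ≈ 3.06 MΩ

R1' = 1.15 + 3.07 = 4.220 MΩ (source resistance + R1).
With X open, the divider is unloaded: V_th = 5.70 × 11.1/15.32 = 4.130 V.
Looking into X with the source shorted: R_th = R1'·R2/(R1'+R2) = 4.220 × 11.1/15.32 = 3.058 MΩ.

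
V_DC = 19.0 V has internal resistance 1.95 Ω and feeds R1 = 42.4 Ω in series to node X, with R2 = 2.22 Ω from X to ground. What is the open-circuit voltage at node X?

R1' = 1.95 + 42.4 = 44.35 Ω (source resistance + R1).
V_th is the unloaded tap voltage: V_DC · R2/(R1'+R2) = 19.0 × 0.04767 = 0.9057 V.

V_th ≈ 0.906 V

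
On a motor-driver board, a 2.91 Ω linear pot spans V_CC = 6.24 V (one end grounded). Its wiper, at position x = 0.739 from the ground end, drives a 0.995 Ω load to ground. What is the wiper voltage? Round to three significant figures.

Split the track: R_lower = x·R_p = 2.150 Ω, R_upper = (1−x)·R_p = 0.7595 Ω.
R_L loads the lower segment: effective lower R = 0.6803 Ω.
Then V_out = V_CC · 0.6803/(0.7595 + 0.6803) = 2.948 V.

V_out ≈ 2.95 V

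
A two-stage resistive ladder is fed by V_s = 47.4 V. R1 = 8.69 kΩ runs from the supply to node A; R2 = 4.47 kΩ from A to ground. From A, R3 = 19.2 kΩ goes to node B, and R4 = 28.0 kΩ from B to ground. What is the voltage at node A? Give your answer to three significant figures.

V_A ≈ 15.2 V

Looking into the second stage from A: R3 + R4 = 47.20 kΩ appears in parallel with R2.
R2 ‖ (R3+R4) = 4.083 kΩ.
So V_A = 47.4 × 0.3197 = 15.15 V.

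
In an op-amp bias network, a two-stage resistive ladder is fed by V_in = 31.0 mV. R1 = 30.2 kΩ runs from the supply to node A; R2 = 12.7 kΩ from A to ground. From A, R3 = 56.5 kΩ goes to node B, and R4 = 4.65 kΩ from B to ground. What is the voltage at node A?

Node A sees R2 in parallel with the series input of stage 2, R3 + R4 = 61.15 kΩ.
R2 ‖ (R3+R4) = 10.52 kΩ.
V_A = 31.0 × 10.52/(30.2 + 10.52) = 8.007 mV.

V_A ≈ 8.01 mV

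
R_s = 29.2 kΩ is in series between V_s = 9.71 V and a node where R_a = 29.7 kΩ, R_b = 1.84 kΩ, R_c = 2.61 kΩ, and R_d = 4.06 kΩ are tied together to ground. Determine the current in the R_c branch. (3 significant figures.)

Combine the parallel branches: R_p = (1/29.7 + 1/1.84 + 1/2.61 + 1/4.06)⁻¹ = 0.8288 kΩ.
V_A by voltage divider: V_A = 9.71 × 0.8288/(29.2 + 0.8288) = 0.2680 V.
I(R_c) = V_A / R_c = 0.2680/2.61 = 0.1027 mA.

I ≈ 0.103 mA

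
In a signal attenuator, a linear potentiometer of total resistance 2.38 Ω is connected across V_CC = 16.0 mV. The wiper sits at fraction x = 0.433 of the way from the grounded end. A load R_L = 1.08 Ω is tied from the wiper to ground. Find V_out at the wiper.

V_out ≈ 4.50 mV

Lower segment x·R_p = 1.031 Ω; upper segment (1−x)·R_p = 1.349 Ω.
(x·R_p) ‖ R_L = 0.5273 Ω.
Loaded-divider output: V_out = 16.0 × 0.2810 = 4.496 mV.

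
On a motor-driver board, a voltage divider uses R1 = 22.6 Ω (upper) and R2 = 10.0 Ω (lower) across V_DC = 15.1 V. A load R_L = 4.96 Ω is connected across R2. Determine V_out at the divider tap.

First combine the lower leg with the load: R2 ‖ R_L = 3.316 Ω.
Voltage divider with the loaded lower leg: V_out = 15.1 × 3.316/(22.6 + 3.316) = 15.1 × 0.1279 = 1.932 V.

V_out ≈ 1.93 V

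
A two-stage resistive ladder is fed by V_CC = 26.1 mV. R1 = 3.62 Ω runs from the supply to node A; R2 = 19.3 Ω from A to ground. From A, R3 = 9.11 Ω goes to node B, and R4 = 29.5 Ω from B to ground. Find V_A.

Node A sees R2 in parallel with the series input of stage 2, R3 + R4 = 38.61 Ω.
R2 ‖ (R3+R4) = 12.87 Ω.
First divider: V_A = V_CC · 12.87/(3.62 + 12.87) = 20.37 mV.

V_A ≈ 20.4 mV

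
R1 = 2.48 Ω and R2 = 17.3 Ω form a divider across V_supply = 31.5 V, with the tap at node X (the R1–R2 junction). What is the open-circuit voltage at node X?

With X open, the divider is unloaded: V_th = 31.5 × 17.3/19.78 = 27.55 V.

V_th ≈ 27.6 V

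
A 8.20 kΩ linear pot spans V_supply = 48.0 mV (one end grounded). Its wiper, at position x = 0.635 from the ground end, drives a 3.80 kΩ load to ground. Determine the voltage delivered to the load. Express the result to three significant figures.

V_out ≈ 20.3 mV

Split the track: R_lower = x·R_p = 5.207 kΩ, R_upper = (1−x)·R_p = 2.993 kΩ.
R_L loads the lower segment: effective lower R = 2.197 kΩ.
Loaded-divider output: V_out = 48.0 × 0.4233 = 20.32 mV.
(Unloaded: V_out = x·V_supply = 30.5 mV.)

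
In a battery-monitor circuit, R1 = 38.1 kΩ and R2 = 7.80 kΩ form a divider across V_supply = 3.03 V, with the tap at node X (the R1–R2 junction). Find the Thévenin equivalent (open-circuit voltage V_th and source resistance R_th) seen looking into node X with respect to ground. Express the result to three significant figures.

V_th ≈ 0.515 V, R_th ≈ 6.47 kΩ

V_th is the unloaded tap voltage: V_supply · R2/(R1+R2) = 3.03 × 0.1699 = 0.5149 V.
With V_supply suppressed (replaced by a short), R_th = R1 ‖ R2 = (38.10 × 7.80)/(38.10 + 7.80) = 6.475 kΩ.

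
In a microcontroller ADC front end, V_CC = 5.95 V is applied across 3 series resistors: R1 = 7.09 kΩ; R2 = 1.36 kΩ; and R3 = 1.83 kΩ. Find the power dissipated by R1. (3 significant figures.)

ΣR = 10.28 kΩ → I = 5.95/10.28 = 0.5788 mA.
P = I²R = 0.3350 × 7.09 = 2.375 mW.

P ≈ 2.38 mW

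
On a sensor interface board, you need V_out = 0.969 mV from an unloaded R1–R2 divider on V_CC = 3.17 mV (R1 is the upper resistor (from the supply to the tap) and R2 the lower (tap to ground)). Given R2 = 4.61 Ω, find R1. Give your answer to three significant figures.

R1 ≈ 10.5 Ω

Required fraction k = V_out/V_CC = 0.3057.
Rearranging, R1 = R2·(1−k)/k = 4.61 × 2.271 = 10.47 Ω.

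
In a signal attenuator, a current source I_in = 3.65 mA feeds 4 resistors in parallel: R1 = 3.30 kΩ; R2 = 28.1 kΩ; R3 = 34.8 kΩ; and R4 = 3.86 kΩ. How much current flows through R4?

I ≈ 1.51 mA

ΣG = 1/3.30 + 1/28.1 + 1/34.8 + 1/3.86 = 0.6264.
By the current-divider rule, I = I_in · G_k/ΣG = 3.65 × 0.4136 = 1.510 mA.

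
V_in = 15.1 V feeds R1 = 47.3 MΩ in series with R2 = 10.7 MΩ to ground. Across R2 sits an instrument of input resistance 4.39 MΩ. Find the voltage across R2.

R2 ‖ R_L = (10.7 × 4.39)/(10.7 + 4.39) = 3.113 MΩ.
Then V_out = V_in · R2'/(R1 + R2') = 15.1 × 3.113/50.41 = 0.9324 V.
(Unloaded it would be 2.79 V; the load pulls it down.)

V_out ≈ 0.932 V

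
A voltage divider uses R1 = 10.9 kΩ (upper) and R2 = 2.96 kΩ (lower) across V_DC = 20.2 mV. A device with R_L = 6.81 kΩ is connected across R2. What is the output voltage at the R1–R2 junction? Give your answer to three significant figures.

V_out ≈ 3.22 mV

The load sits in parallel with R2, giving an effective lower resistance R2' = R2·R_L/(R2+R_L) = 2.063 kΩ.
Now apply the divider: V_out = 20.2 × 0.1592 = 3.215 mV.
(Unloaded it would be 4.31 mV; the load pulls it down.)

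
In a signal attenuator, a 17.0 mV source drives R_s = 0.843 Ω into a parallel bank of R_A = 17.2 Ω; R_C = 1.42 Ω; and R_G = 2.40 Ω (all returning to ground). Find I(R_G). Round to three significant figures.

Equivalent of the parallel group: R_p = 0.8482 Ω.
V_A = 17.0 × 0.8482/1.691 = 8.526 mV.
I(R_G) = V_A / R_G = 8.526/2.40 = 3.552 mA.
(Check via current divider: I_total = 10.05 mA; share G_k/ΣG = 0.3534 → same result.)

I ≈ 3.55 mA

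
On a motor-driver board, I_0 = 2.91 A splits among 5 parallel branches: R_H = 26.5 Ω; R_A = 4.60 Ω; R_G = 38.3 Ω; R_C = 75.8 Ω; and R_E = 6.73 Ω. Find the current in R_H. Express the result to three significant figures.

I ≈ 0.248 A

Total conductance ΣG = 1/26.5 + 1/4.60 + 1/38.3 + 1/75.8 + 1/6.73 = 0.4430 (units of 1/Ω).
R_H takes the fraction G_k/ΣG = 0.03774/0.4430 = 0.08518, so I = 2.91 × 0.08518 = 0.2479 A.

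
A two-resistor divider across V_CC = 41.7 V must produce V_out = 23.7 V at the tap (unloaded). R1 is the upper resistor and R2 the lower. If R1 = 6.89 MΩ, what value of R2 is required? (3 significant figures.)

R2 ≈ 9.07 MΩ

Required fraction k = V_out/V_CC = 0.5683.
Rearranging, R2 = R1·k/(1−k) = 6.89 × 1.317 = 9.072 MΩ.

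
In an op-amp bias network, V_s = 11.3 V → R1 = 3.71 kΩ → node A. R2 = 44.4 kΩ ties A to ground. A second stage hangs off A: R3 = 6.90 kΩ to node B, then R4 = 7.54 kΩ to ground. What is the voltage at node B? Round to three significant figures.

Looking into the second stage from A: R3 + R4 = 14.44 kΩ appears in parallel with R2.
R2 ‖ (R3+R4) = 10.90 kΩ.
So V_A = 11.3 × 0.7460 = 8.430 V.
V_B = V_A × 0.5222 = 4.402 V.

V_B ≈ 4.40 V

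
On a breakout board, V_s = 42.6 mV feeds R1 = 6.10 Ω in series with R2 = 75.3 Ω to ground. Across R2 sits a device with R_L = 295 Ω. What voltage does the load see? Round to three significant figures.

The load sits in parallel with R2, giving an effective lower resistance R2' = R2·R_L/(R2+R_L) = 59.99 Ω.
Now apply the divider: V_out = 42.6 × 0.9077 = 38.67 mV.

V_out ≈ 38.7 mV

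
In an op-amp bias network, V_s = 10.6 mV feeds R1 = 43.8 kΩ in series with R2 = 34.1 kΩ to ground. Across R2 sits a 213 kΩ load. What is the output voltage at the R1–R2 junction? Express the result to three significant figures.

V_out ≈ 4.26 mV

First combine the lower leg with the load: R2 ‖ R_L = 29.39 kΩ.
Then V_out = V_s · R2'/(R1 + R2') = 10.6 × 29.39/73.19 = 4.257 mV.
(Unloaded it would be 4.64 mV; the load pulls it down.)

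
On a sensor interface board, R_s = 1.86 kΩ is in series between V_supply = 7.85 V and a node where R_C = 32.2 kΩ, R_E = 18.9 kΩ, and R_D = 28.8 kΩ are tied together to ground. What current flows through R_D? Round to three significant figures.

Equivalent of the parallel group: R_p = 8.425 kΩ.
V_A by voltage divider: V_A = 7.85 × 8.425/(1.86 + 8.425) = 6.430 V.
Branch current I = V_A/R_D = 6.430/28.8 = 0.2233 mA.

I ≈ 0.223 mA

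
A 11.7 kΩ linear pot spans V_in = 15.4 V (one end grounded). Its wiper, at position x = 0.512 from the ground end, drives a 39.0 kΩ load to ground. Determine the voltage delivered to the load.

The pot divides into 5.710 kΩ above the wiper and 5.990 kΩ below.
R_L loads the lower segment: effective lower R = 5.193 kΩ.
V_out = 15.4 × 5.193/(5.710 + 5.193) = 7.335 V.
(Unloaded: V_out = x·V_in = 7.88 V.)

V_out ≈ 7.33 V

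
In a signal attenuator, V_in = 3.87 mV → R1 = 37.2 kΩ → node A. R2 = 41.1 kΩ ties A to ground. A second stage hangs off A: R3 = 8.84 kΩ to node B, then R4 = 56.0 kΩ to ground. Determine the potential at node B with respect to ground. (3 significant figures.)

Node A sees R2 in parallel with the series input of stage 2, R3 + R4 = 64.84 kΩ.
R2 ‖ (R3+R4) = 25.16 kΩ.
V_A = 3.87 × 25.16/(37.2 + 25.16) = 1.561 mV.
Stage 2 is unloaded, so V_B = V_A · R4/(R3+R4) = 1.561 × 56.0/64.84 = 1.348 mV.

V_B ≈ 1.35 mV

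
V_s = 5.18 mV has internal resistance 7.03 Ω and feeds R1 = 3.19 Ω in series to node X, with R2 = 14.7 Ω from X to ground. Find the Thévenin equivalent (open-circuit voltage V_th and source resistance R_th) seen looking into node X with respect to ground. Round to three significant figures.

V_th ≈ 3.06 mV, R_th ≈ 6.03 Ω

R1' = 7.03 + 3.19 = 10.22 Ω (source resistance + R1).
V_th is the unloaded tap voltage: V_s · R2/(R1'+R2) = 5.18 × 0.5899 = 3.056 mV.
Zeroing V_s shorts the top of R1' to ground, so R_th = R1' ‖ R2 = 6.029 Ω.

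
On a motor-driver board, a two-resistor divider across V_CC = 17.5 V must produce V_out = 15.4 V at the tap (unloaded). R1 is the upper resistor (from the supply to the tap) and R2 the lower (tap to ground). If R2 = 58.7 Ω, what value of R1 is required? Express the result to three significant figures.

The divider ratio is R2/(R1+R2) = 15.4/17.5 = 0.8800.
R1 = R2·(1/k − 1) = 58.7 × 0.1364 = 8.005 Ω.

R1 ≈ 8.00 Ω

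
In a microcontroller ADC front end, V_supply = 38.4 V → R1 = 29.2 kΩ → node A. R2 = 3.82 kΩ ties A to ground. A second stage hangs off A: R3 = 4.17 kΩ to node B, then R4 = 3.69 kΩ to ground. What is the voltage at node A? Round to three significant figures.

V_A ≈ 3.11 V

Node A sees R2 in parallel with the series input of stage 2, R3 + R4 = 7.860 kΩ.
Effective lower resistance at A: R2 ‖ 7.860 = 2.571 kΩ.
So V_A = 38.4 × 0.08091 = 3.107 V.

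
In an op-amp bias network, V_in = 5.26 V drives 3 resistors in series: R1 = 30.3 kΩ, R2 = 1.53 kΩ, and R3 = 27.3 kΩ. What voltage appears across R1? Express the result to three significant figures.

V ≈ 2.70 V

Total series resistance ΣR = 30.3 + 1.53 + 27.3 = 59.13 kΩ.
Voltage divider: V = V_in · (30.30 / 59.13) = 5.26 × 0.5124 = 2.695 V.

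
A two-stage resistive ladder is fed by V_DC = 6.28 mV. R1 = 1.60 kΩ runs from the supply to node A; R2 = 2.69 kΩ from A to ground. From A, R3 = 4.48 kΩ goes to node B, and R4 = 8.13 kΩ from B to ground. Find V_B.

V_B ≈ 2.35 mV

Looking into the second stage from A: R3 + R4 = 12.61 kΩ appears in parallel with R2.
Effective lower resistance at A: R2 ‖ 12.61 = 2.217 kΩ.
V_A = 6.28 × 2.217/(1.60 + 2.217) = 3.648 mV.
Then the unloaded second divider: V_B = V_A × R4/(R3+R4) = 3.648 × 0.6447 = 2.352 mV.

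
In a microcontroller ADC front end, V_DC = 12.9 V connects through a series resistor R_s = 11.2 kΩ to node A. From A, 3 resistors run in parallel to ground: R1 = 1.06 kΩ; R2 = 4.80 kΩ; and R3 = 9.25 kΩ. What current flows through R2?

I ≈ 0.178 mA

Combine the parallel branches: R_p = (1/1.06 + 1/4.80 + 1/9.25)⁻¹ = 0.7938 kΩ.
V_A = 12.9 × 0.7938/11.99 = 0.8537 V.
Branch current I = V_A/R2 = 0.8537/4.80 = 0.1779 mA.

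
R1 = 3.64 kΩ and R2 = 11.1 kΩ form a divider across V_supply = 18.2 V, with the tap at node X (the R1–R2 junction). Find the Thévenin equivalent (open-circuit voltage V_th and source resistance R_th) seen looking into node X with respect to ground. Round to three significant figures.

With X open, the divider is unloaded: V_th = 18.2 × 11.1/14.74 = 13.71 V.
Looking into X with the source shorted: R_th = R1·R2/(R1+R2) = 3.640 × 11.1/14.74 = 2.741 kΩ.

V_th ≈ 13.7 V, R_th ≈ 2.74 kΩ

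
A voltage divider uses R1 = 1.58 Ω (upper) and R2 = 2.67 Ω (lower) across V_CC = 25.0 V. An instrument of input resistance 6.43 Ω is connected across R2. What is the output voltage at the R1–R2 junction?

V_out ≈ 13.6 V

The load sits in parallel with R2, giving an effective lower resistance R2' = R2·R_L/(R2+R_L) = 1.887 Ω.
Then V_out = V_CC · R2'/(R1 + R2') = 25.0 × 1.887/3.467 = 13.61 V.
(Unloaded it would be 15.7 V; the load pulls it down.)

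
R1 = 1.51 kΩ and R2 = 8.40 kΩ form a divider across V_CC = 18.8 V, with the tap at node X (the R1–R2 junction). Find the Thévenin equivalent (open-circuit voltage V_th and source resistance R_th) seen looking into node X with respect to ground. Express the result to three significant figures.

V_th is the unloaded tap voltage: V_CC · R2/(R1+R2) = 18.8 × 0.8476 = 15.94 V.
With V_CC suppressed (replaced by a short), R_th = R1 ‖ R2 = (1.510 × 8.40)/(1.510 + 8.40) = 1.280 kΩ.

V_th ≈ 15.9 V, R_th ≈ 1.28 kΩ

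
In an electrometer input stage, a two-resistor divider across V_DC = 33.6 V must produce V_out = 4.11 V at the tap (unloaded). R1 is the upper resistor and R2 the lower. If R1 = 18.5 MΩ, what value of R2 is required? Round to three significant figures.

The divider ratio is R2/(R1+R2) = 4.11/33.6 = 0.1223.
So R2 = R1 · V_out/(V_DC − V_out) = 18.5 × 4.11/(33.6 − 4.11) = 18.5 × 0.1394 = 2.578 MΩ.

R2 ≈ 2.58 MΩ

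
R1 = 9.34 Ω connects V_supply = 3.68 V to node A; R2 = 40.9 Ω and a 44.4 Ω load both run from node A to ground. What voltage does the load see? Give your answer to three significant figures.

The load sits in parallel with R2, giving an effective lower resistance R2' = R2·R_L/(R2+R_L) = 21.29 Ω.
Now apply the divider: V_out = 3.68 × 0.6951 = 2.558 V.

V_out ≈ 2.56 V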